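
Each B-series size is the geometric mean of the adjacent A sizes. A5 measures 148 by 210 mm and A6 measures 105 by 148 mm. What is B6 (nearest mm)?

Short side: √(148 · 105) = √15540 ≈ 124.7 → 125 mm
Long side: √(210 · 148) = √31080 ≈ 176.3 → 176 mm

125 × 176 mm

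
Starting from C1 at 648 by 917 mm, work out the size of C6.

114 × 162 mm

C2: ⌊917/2⌋ × 648 = 458 × 648 mm
C3: ⌊648/2⌋ × 458 = 324 × 458 mm
C4: ⌊458/2⌋ × 324 = 229 × 324 mm
C5: ⌊324/2⌋ × 229 = 162 × 229 mm
C6: ⌊229/2⌋ × 162 = 114 × 162 mm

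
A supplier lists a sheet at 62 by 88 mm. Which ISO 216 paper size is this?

Aspect ratio 88/62 ≈ 1.419 — close to the ISO √2 ≈ 1.414.
In the B-series (B0 = 1000 × 1414 mm): B8 = 62 × 88 mm.

B8 (62 × 88 mm)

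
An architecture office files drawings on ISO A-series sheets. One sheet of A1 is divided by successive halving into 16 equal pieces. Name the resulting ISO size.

A5

16 = 2^4, so 4 halving steps.
A1 → A2 → … → A5 after 4 steps.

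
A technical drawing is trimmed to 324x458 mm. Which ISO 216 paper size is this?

C3 (324 × 458 mm)

Aspect ratio 458/324 ≈ 1.414 — close to the ISO √2 ≈ 1.414.
In the C-series (envelope sizes, between A and B): C3 = 324 × 458 mm.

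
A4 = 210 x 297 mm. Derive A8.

A5: ⌊297/2⌋ × 210 = 148 × 210 mm
A6: ⌊210/2⌋ × 148 = 105 × 148 mm
A7: ⌊148/2⌋ × 105 = 74 × 105 mm
A8: ⌊105/2⌋ × 74 = 52 × 74 mm

52 × 74 mm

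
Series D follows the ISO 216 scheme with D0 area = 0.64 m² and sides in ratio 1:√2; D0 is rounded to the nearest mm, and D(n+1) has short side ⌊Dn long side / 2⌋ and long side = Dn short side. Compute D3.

Let D0's short side be w mm. w · w√2 = 0.64 m² = 640,000 mm², so w ≈ 672.7 mm and w√2 ≈ 951.4 mm → D0 = 673 × 951 mm.
D1: ⌊951/2⌋ × 673 = 475 × 673 mm
D2: ⌊673/2⌋ × 475 = 336 × 475 mm
D3: ⌊475/2⌋ × 336 = 237 × 336 mm

237 × 336 mm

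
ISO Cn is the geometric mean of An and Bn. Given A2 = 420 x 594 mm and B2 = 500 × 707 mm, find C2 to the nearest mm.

Short side: √(420 · 500) = √210000 ≈ 458.3 → 458 mm
Long side: √(594 · 707) = √419958 ≈ 648.0 → 648 mm

458 × 648 mm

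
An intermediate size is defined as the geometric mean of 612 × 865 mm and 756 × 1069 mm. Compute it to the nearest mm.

Short side: √(612 · 756) = √462672 ≈ 680.2 → 680 mm
Long side: √(865 · 1069) = √924685 ≈ 961.6 → 962 mm

680 × 962 mm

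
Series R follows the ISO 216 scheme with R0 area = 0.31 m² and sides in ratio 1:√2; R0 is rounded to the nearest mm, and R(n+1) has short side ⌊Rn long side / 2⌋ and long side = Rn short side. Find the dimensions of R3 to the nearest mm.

165 × 234 mm

Let R0's short side be w mm. w · w√2 = 0.31 m² = 310,000 mm², so w ≈ 468.2 mm and w√2 ≈ 662.1 mm → R0 = 468 × 662 mm.
R1: ⌊662/2⌋ × 468 = 331 × 468 mm
R2: ⌊468/2⌋ × 331 = 234 × 331 mm
R3: ⌊331/2⌋ × 234 = 165 × 234 mm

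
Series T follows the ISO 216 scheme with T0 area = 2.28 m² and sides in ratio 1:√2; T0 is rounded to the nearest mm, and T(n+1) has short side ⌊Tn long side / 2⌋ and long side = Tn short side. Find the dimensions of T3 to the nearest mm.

Let T0's short side be w mm. w · w√2 = 2.28 m² = 2,280,000 mm², so w ≈ 1269.7 mm and w√2 ≈ 1795.7 mm → T0 = 1270 × 1796 mm.
T1: ⌊1796/2⌋ × 1270 = 898 × 1270 mm
T2: ⌊1270/2⌋ × 898 = 635 × 898 mm
T3: ⌊898/2⌋ × 635 = 449 × 635 mm

449 × 635 mm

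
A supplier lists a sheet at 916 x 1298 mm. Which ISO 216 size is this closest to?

C0 (917 × 1297 mm)

Aspect ratio 1298/916 ≈ 1.417 — close to the ISO √2 ≈ 1.414.
In the C-series (envelope sizes, between A and B): C0 = 917 × 1297 mm.
Off by 2 mm total — nearest standard size.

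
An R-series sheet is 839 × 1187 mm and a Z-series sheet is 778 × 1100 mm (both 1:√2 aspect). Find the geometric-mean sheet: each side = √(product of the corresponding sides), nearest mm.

808 × 1143 mm

Short side: √(839 · 778) = √652742 ≈ 807.9 → 808 mm
Long side: √(1187 · 1100) = √1305700 ≈ 1142.7 → 1143 mm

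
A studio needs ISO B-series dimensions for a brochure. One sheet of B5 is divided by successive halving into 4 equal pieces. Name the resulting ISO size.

B7

4 = 2^2, so 2 halving steps.
B5 → B6 → … → B7 after 2 steps.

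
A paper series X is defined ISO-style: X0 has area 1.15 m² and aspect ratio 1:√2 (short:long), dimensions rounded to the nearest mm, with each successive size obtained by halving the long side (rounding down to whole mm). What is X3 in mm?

318 × 451 mm

Let X0's short side be w mm. w · w√2 = 1.15 m² = 1,150,000 mm², so w ≈ 901.8 mm and w√2 ≈ 1275.3 mm → X0 = 902 × 1275 mm.
X1: ⌊1275/2⌋ × 902 = 637 × 902 mm
X2: ⌊902/2⌋ × 637 = 451 × 637 mm
X3: ⌊637/2⌋ × 451 = 318 × 451 mm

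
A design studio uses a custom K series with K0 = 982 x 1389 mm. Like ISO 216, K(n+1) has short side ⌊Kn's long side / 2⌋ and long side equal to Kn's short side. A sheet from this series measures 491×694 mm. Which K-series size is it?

K0: 982 × 1389 mm
K1: 694 × 982 mm
K2: 491 × 694 mm
K3: 347 × 491 mm
→ matches K2.

K2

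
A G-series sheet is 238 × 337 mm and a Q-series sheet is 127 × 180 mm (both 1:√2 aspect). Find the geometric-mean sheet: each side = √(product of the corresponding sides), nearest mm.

174 × 246 mm

Short side: √(238 · 127) = √30226 ≈ 173.9 → 174 mm
Long side: √(337 · 180) = √60660 ≈ 246.3 → 246 mm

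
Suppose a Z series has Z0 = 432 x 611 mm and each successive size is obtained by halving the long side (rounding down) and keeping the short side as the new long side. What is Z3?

Z1: ⌊611/2⌋ × 432 = 305 × 432 mm
Z2: ⌊432/2⌋ × 305 = 216 × 305 mm
Z3: ⌊305/2⌋ × 216 = 152 × 216 mm

152 × 216 mm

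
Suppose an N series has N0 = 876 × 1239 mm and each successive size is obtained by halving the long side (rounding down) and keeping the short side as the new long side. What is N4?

N1: ⌊1239/2⌋ × 876 = 619 × 876 mm
N2: ⌊876/2⌋ × 619 = 438 × 619 mm
N3: ⌊619/2⌋ × 438 = 309 × 438 mm
N4: ⌊438/2⌋ × 309 = 219 × 309 mm

219 × 309 mm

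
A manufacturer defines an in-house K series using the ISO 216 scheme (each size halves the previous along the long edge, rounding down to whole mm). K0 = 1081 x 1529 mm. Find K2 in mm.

540 × 764 mm

K1: ⌊1529/2⌋ × 1081 = 764 × 1081 mm
K2: ⌊1081/2⌋ × 764 = 540 × 764 mm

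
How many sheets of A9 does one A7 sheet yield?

A7 = 74 × 105 mm; A9 = 37 × 52 mm.
Each halving step doubles the count; 2 steps from A7 to A9.
2^2 = 4.

4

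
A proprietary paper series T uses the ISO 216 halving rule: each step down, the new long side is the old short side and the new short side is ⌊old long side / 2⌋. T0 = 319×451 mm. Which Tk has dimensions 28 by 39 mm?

T0: 319 × 451 mm
T1: 225 × 319 mm
T2: 159 × 225 mm
T3: 112 × 159 mm
T4: 79 × 112 mm
T5: 56 × 79 mm
T6: 39 × 56 mm
T7: 28 × 39 mm
T8: 19 × 28 mm
→ matches T7.

T7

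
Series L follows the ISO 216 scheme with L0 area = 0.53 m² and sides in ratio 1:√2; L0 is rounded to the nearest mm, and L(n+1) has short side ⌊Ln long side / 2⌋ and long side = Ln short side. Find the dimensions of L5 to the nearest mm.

108 × 153 mm

Let L0's short side be w mm. w · w√2 = 0.53 m² = 530,000 mm², so w ≈ 612.2 mm and w√2 ≈ 865.8 mm → L0 = 612 × 866 mm.
L1: ⌊866/2⌋ × 612 = 433 × 612 mm
L2: ⌊612/2⌋ × 433 = 306 × 433 mm
L3: ⌊433/2⌋ × 306 = 216 × 306 mm
L4: ⌊306/2⌋ × 216 = 153 × 216 mm
L5: ⌊216/2⌋ × 153 = 108 × 153 mm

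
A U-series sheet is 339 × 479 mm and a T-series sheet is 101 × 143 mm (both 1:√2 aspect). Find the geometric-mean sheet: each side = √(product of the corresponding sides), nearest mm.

185 × 262 mm

Short side: √(339 · 101) = √34239 ≈ 185.0 → 185 mm
Long side: √(479 · 143) = √68497 ≈ 261.7 → 262 mm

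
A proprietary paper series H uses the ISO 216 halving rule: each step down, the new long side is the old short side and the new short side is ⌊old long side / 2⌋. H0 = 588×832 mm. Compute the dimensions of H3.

H1: ⌊832/2⌋ × 588 = 416 × 588 mm
H2: ⌊588/2⌋ × 416 = 294 × 416 mm
H3: ⌊416/2⌋ × 294 = 208 × 294 mm

208 × 294 mm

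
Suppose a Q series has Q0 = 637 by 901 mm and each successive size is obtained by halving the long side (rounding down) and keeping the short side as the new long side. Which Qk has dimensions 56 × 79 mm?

Q7

Q0: 637 × 901 mm
Q1: 450 × 637 mm
Q2: 318 × 450 mm
Q3: 225 × 318 mm
Q4: 159 × 225 mm
Q5: 112 × 159 mm
Q6: 79 × 112 mm
Q7: 56 × 79 mm
Q8: 39 × 56 mm
→ matches Q7.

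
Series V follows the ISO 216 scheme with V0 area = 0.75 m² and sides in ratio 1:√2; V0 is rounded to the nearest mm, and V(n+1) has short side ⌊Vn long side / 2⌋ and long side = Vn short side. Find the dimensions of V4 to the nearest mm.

Let V0's short side be w mm. w · w√2 = 0.75 m² = 750,000 mm², so w ≈ 728.2 mm and w√2 ≈ 1029.9 mm → V0 = 728 × 1030 mm.
V1: ⌊1030/2⌋ × 728 = 515 × 728 mm
V2: ⌊728/2⌋ × 515 = 364 × 515 mm
V3: ⌊515/2⌋ × 364 = 257 × 364 mm
V4: ⌊364/2⌋ × 257 = 182 × 257 mm

182 × 257 mm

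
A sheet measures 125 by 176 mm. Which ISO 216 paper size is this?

Aspect ratio 176/125 ≈ 1.408 — close to the ISO √2 ≈ 1.414.
In the B-series (B0 = 1000 × 1414 mm): B6 = 125 × 176 mm.

B6 (125 × 176 mm)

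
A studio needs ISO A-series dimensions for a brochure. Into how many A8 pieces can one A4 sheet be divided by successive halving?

16

A4 = 210 × 297 mm; A8 = 52 × 74 mm.
Each halving step doubles the count; 4 steps from A4 to A8.
2^4 = 16.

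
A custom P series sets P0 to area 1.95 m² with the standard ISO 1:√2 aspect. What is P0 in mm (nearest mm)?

1174 × 1661 mm

Let the short side be w mm. Then w · w√2 = 1.95 m² = 1,950,000 mm².
w² = 1,950,000/√2, so w ≈ 1174.2 mm; long side = w√2 ≈ 1660.6 mm.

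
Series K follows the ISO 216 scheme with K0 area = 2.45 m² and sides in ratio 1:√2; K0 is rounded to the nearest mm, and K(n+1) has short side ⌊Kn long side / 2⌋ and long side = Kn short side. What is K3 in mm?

Let K0's short side be w mm. w · w√2 = 2.45 m² = 2,450,000 mm², so w ≈ 1316.2 mm and w√2 ≈ 1861.4 mm → K0 = 1316 × 1861 mm.
K1: ⌊1861/2⌋ × 1316 = 930 × 1316 mm
K2: ⌊1316/2⌋ × 930 = 658 × 930 mm
K3: ⌊930/2⌋ × 658 = 465 × 658 mm

465 × 658 mm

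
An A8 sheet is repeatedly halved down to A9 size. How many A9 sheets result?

2

Each ISO step halves the sheet: 1 × A8 → 2 × A9
From A8 to A9 is 1 halving step: 2^1 = 2.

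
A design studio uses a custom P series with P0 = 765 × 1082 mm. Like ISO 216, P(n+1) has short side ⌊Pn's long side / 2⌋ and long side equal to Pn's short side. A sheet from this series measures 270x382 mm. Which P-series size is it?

P3

P0: 765 × 1082 mm
P1: 541 × 765 mm
P2: 382 × 541 mm
P3: 270 × 382 mm
P4: 191 × 270 mm
→ matches P3.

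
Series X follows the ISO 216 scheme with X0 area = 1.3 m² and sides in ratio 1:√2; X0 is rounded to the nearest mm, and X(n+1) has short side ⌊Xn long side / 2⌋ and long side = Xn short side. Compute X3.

Let X0's short side be w mm. w · w√2 = 1.3 m² = 1,300,000 mm², so w ≈ 958.8 mm and w√2 ≈ 1355.9 mm → X0 = 959 × 1356 mm.
X1: ⌊1356/2⌋ × 959 = 678 × 959 mm
X2: ⌊959/2⌋ × 678 = 479 × 678 mm
X3: ⌊678/2⌋ × 479 = 339 × 479 mm

339 × 479 mm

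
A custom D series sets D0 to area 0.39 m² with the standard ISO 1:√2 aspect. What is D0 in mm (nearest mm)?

525 × 743 mm

Let the short side be w mm. Then w · w√2 = 0.39 m² = 390,000 mm².
w² = 390,000/√2, so w ≈ 525.1 mm; long side = w√2 ≈ 742.7 mm.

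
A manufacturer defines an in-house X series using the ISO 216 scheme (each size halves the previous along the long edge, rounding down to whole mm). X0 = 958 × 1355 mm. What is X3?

X1: ⌊1355/2⌋ × 958 = 677 × 958 mm
X2: ⌊958/2⌋ × 677 = 479 × 677 mm
X3: ⌊677/2⌋ × 479 = 338 × 479 mm

338 × 479 mm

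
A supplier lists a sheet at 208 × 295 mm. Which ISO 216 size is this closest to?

A4 (210 × 297 mm)

Aspect ratio 295/208 ≈ 1.418 — close to the ISO √2 ≈ 1.414.
In the A-series (A0 area = 1 m²): A4 = 210 × 297 mm.
Off by 4 mm total — nearest standard size.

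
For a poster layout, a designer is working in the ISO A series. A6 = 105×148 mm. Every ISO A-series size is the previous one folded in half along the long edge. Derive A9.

37 × 52 mm

A7: ⌊148/2⌋ × 105 = 74 × 105 mm
A8: ⌊105/2⌋ × 74 = 52 × 74 mm
A9: ⌊74/2⌋ × 52 = 37 × 52 mm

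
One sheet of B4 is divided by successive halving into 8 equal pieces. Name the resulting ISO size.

8 = 2^3, so 3 halving steps.
B4 → B5 → … → B7 after 3 steps.

B7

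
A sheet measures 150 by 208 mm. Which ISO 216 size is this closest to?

A5 (148 × 210 mm)

Aspect ratio 208/150 ≈ 1.387 (ISO target is √2 ≈ 1.414).
In the A-series (A0 area = 1 m²): A5 = 148 × 210 mm.
Off by 4 mm total — nearest standard size.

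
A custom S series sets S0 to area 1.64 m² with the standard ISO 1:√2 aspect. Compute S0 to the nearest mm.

1077 × 1523 mm

Let the short side be w mm. Then w · w√2 = 1.64 m² = 1,640,000 mm².
w² = 1,640,000/√2, so w ≈ 1076.9 mm; long side = w√2 ≈ 1522.9 mm.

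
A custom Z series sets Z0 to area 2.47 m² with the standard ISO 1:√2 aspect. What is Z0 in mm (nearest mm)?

1322 × 1869 mm

Let the short side be w mm. Then w · w√2 = 2.47 m² = 2,470,000 mm².
w² = 2,470,000/√2, so w ≈ 1321.6 mm; long side = w√2 ≈ 1869.0 mm.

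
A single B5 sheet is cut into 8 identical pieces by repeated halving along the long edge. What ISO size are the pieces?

8 = 2^3, so 3 halving steps.
B5 → B6 → … → B8 after 3 steps.

B8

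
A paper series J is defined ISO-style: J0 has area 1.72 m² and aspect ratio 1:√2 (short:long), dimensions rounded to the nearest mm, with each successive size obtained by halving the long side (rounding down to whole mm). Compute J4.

Let J0's short side be w mm. w · w√2 = 1.72 m² = 1,720,000 mm², so w ≈ 1102.8 mm and w√2 ≈ 1559.6 mm → J0 = 1103 × 1560 mm.
J1: ⌊1560/2⌋ × 1103 = 780 × 1103 mm
J2: ⌊1103/2⌋ × 780 = 551 × 780 mm
J3: ⌊780/2⌋ × 551 = 390 × 551 mm
J4: ⌊551/2⌋ × 390 = 275 × 390 mm

275 × 390 mm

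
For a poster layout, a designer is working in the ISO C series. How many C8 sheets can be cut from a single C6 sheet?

Each ISO step halves the sheet: 1 × C6 → 2 × C7 → 4 × C8
From C6 to C8 is 2 halving steps: 2^2 = 4.

4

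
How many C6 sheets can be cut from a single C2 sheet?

16

Each ISO step halves the sheet: 1 × C2 → 2 × C3 → 4 × C4 → 8 × C5 → …
From C2 to C6 is 4 halving steps: 2^4 = 16.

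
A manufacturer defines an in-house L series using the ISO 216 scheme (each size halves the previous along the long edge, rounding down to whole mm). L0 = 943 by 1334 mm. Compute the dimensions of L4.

235 × 333 mm

L1: ⌊1334/2⌋ × 943 = 667 × 943 mm
L2: ⌊943/2⌋ × 667 = 471 × 667 mm
L3: ⌊667/2⌋ × 471 = 333 × 471 mm
L4: ⌊471/2⌋ × 333 = 235 × 333 mm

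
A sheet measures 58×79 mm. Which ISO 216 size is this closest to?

C8 (57 × 81 mm)

Aspect ratio 79/58 ≈ 1.362 (ISO target is √2 ≈ 1.414).
In the C-series (envelope sizes, between A and B): C8 = 57 × 81 mm.
Off by 3 mm total — nearest standard size.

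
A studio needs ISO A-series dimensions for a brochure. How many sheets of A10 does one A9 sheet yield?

2

Each ISO step halves the sheet: 1 × A9 → 2 × A10
From A9 to A10 is 1 halving step: 2^1 = 2.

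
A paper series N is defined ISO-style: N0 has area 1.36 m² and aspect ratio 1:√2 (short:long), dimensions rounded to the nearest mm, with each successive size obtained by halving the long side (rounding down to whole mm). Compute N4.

245 × 346 mm

Let N0's short side be w mm. w · w√2 = 1.36 m² = 1,360,000 mm², so w ≈ 980.6 mm and w√2 ≈ 1386.8 mm → N0 = 981 × 1387 mm.
N1: ⌊1387/2⌋ × 981 = 693 × 981 mm
N2: ⌊981/2⌋ × 693 = 490 × 693 mm
N3: ⌊693/2⌋ × 490 = 346 × 490 mm
N4: ⌊490/2⌋ × 346 = 245 × 346 mm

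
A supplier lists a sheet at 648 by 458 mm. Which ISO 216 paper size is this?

C2 (458 × 648 mm)

Aspect ratio 648/458 ≈ 1.415 — close to the ISO √2 ≈ 1.414.
In the C-series (envelope sizes, between A and B): C2 = 458 × 648 mm.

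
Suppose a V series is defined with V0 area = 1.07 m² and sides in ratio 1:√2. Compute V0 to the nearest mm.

870 × 1230 mm

Let the short side be w mm. Then w · w√2 = 1.07 m² = 1,070,000 mm².
w² = 1,070,000/√2, so w ≈ 869.8 mm; long side = w√2 ≈ 1230.1 mm.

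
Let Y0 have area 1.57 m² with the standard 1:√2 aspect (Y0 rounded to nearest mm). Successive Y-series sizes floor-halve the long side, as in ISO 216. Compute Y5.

Let Y0's short side be w mm. w · w√2 = 1.57 m² = 1,570,000 mm², so w ≈ 1053.6 mm and w√2 ≈ 1490.1 mm → Y0 = 1054 × 1490 mm.
Y1: ⌊1490/2⌋ × 1054 = 745 × 1054 mm
Y2: ⌊1054/2⌋ × 745 = 527 × 745 mm
Y3: ⌊745/2⌋ × 527 = 372 × 527 mm
Y4: ⌊527/2⌋ × 372 = 263 × 372 mm
Y5: ⌊372/2⌋ × 263 = 186 × 263 mm

186 × 263 mm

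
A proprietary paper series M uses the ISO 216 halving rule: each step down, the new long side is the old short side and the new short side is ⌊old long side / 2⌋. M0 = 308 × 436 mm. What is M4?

77 × 109 mm

M1: ⌊436/2⌋ × 308 = 218 × 308 mm
M2: ⌊308/2⌋ × 218 = 154 × 218 mm
M3: ⌊218/2⌋ × 154 = 109 × 154 mm
M4: ⌊154/2⌋ × 109 = 77 × 109 mm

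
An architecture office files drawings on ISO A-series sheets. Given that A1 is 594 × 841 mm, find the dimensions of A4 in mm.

210 × 297 mm

A2: ⌊841/2⌋ × 594 = 420 × 594 mm
A3: ⌊594/2⌋ × 420 = 297 × 420 mm
A4: ⌊420/2⌋ × 297 = 210 × 297 mm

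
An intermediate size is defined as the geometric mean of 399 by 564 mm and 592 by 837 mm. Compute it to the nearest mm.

Short side: √(399 · 592) = √236208 ≈ 486.0 → 486 mm
Long side: √(564 · 837) = √472068 ≈ 687.1 → 687 mm

486 × 687 mm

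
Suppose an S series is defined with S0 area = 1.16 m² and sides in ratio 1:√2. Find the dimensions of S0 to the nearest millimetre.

Let the short side be w mm. Then w · w√2 = 1.16 m² = 1,160,000 mm².
w² = 1,160,000/√2, so w ≈ 905.7 mm; long side = w√2 ≈ 1280.8 mm.

906 × 1281 mm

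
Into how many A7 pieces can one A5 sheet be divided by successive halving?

4

A5 = 148 × 210 mm; A7 = 74 × 105 mm.
Each halving step doubles the count; 2 steps from A5 to A7.
2^2 = 4.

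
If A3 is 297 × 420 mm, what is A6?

A4: ⌊420/2⌋ × 297 = 210 × 297 mm
A5: ⌊297/2⌋ × 210 = 148 × 210 mm
A6: ⌊210/2⌋ × 148 = 105 × 148 mm

105 × 148 mm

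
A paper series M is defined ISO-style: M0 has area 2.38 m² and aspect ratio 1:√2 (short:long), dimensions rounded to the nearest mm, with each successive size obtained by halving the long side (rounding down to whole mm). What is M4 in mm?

324 × 458 mm

Let M0's short side be w mm. w · w√2 = 2.38 m² = 2,380,000 mm², so w ≈ 1297.3 mm and w√2 ≈ 1834.6 mm → M0 = 1297 × 1835 mm.
M1: ⌊1835/2⌋ × 1297 = 917 × 1297 mm
M2: ⌊1297/2⌋ × 917 = 648 × 917 mm
M3: ⌊917/2⌋ × 648 = 458 × 648 mm
M4: ⌊648/2⌋ × 458 = 324 × 458 mm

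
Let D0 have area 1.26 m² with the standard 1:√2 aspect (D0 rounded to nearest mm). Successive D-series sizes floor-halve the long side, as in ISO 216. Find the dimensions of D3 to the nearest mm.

Let D0's short side be w mm. w · w√2 = 1.26 m² = 1,260,000 mm², so w ≈ 943.9 mm and w√2 ≈ 1334.9 mm → D0 = 944 × 1335 mm.
D1: ⌊1335/2⌋ × 944 = 667 × 944 mm
D2: ⌊944/2⌋ × 667 = 472 × 667 mm
D3: ⌊667/2⌋ × 472 = 333 × 472 mm

333 × 472 mm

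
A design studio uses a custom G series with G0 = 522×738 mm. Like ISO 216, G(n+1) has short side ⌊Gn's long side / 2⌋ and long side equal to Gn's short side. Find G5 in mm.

G1 = 369 × 522 mm (from G0 by 1 halving).
G2: ⌊522/2⌋ × 369 = 261 × 369 mm
G3: ⌊369/2⌋ × 261 = 184 × 261 mm
G4: ⌊261/2⌋ × 184 = 130 × 184 mm
G5: ⌊184/2⌋ × 130 = 92 × 130 mm

92 × 130 mm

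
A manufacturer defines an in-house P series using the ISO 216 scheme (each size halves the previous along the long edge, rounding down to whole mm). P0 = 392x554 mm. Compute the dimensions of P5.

69 × 98 mm

P1: ⌊554/2⌋ × 392 = 277 × 392 mm
P2: ⌊392/2⌋ × 277 = 196 × 277 mm
P3: ⌊277/2⌋ × 196 = 138 × 196 mm
P4: ⌊196/2⌋ × 138 = 98 × 138 mm
P5: ⌊138/2⌋ × 98 = 69 × 98 mm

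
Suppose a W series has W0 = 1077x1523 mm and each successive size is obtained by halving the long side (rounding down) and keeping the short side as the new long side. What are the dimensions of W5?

190 × 269 mm

W1: ⌊1523/2⌋ × 1077 = 761 × 1077 mm
W2: ⌊1077/2⌋ × 761 = 538 × 761 mm
W3: ⌊761/2⌋ × 538 = 380 × 538 mm
W4: ⌊538/2⌋ × 380 = 269 × 380 mm
W5: ⌊380/2⌋ × 269 = 190 × 269 mm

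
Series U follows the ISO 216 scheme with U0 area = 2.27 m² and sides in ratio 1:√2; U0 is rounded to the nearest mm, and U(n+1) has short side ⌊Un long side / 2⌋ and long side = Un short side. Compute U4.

Let U0's short side be w mm. w · w√2 = 2.27 m² = 2,270,000 mm², so w ≈ 1266.9 mm and w√2 ≈ 1791.7 mm → U0 = 1267 × 1792 mm.
U1: ⌊1792/2⌋ × 1267 = 896 × 1267 mm
U2: ⌊1267/2⌋ × 896 = 633 × 896 mm
U3: ⌊896/2⌋ × 633 = 448 × 633 mm
U4: ⌊633/2⌋ × 448 = 316 × 448 mm

316 × 448 mm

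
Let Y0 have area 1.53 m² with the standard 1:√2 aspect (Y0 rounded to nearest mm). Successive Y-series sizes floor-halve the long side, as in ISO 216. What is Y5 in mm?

Let Y0's short side be w mm. w · w√2 = 1.53 m² = 1,530,000 mm², so w ≈ 1040.1 mm and w√2 ≈ 1471.0 mm → Y0 = 1040 × 1471 mm.
Y1: ⌊1471/2⌋ × 1040 = 735 × 1040 mm
Y2: ⌊1040/2⌋ × 735 = 520 × 735 mm
Y3: ⌊735/2⌋ × 520 = 367 × 520 mm
Y4: ⌊520/2⌋ × 367 = 260 × 367 mm
Y5: ⌊367/2⌋ × 260 = 183 × 260 mm

183 × 260 mm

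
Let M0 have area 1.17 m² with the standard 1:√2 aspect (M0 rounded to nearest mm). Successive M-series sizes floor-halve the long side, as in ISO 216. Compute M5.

Let M0's short side be w mm. w · w√2 = 1.17 m² = 1,170,000 mm², so w ≈ 909.6 mm and w√2 ≈ 1286.3 mm → M0 = 910 × 1286 mm.
M1: ⌊1286/2⌋ × 910 = 643 × 910 mm
M2: ⌊910/2⌋ × 643 = 455 × 643 mm
M3: ⌊643/2⌋ × 455 = 321 × 455 mm
M4: ⌊455/2⌋ × 321 = 227 × 321 mm
M5: ⌊321/2⌋ × 227 = 160 × 227 mm

160 × 227 mm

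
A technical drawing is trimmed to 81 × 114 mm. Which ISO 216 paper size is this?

Aspect ratio 114/81 ≈ 1.407 — close to the ISO √2 ≈ 1.414.
In the C-series (envelope sizes, between A and B): C7 = 81 × 114 mm.

C7 (81 × 114 mm)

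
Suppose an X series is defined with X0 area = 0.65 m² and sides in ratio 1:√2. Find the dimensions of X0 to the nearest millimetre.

678 × 959 mm

Let the short side be w mm. Then w · w√2 = 0.65 m² = 650,000 mm².
w² = 650,000/√2, so w ≈ 678.0 mm; long side = w√2 ≈ 958.8 mm.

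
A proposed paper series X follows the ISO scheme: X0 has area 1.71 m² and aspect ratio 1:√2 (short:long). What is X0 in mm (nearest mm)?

1100 × 1555 mm

Let the short side be w mm. Then w · w√2 = 1.71 m² = 1,710,000 mm².
w² = 1,710,000/√2, so w ≈ 1099.6 mm; long side = w√2 ≈ 1555.1 mm.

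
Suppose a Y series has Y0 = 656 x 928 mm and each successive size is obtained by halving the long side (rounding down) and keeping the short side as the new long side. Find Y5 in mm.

116 × 164 mm

Y1: ⌊928/2⌋ × 656 = 464 × 656 mm
Y2: ⌊656/2⌋ × 464 = 328 × 464 mm
Y3: ⌊464/2⌋ × 328 = 232 × 328 mm
Y4: ⌊328/2⌋ × 232 = 164 × 232 mm
Y5: ⌊232/2⌋ × 164 = 116 × 164 mm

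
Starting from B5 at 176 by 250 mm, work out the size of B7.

B6: ⌊250/2⌋ × 176 = 125 × 176 mm
B7: ⌊176/2⌋ × 125 = 88 × 125 mm

88 × 125 mm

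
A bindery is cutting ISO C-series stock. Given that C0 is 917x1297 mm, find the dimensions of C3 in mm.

C1: ⌊1297/2⌋ × 917 = 648 × 917 mm
C2: ⌊917/2⌋ × 648 = 458 × 648 mm
C3: ⌊648/2⌋ × 458 = 324 × 458 mm

324 × 458 mm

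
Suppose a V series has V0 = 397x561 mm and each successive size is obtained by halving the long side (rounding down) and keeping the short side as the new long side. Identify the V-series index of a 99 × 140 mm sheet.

V0: 397 × 561 mm
V1: 280 × 397 mm
V2: 198 × 280 mm
V3: 140 × 198 mm
V4: 99 × 140 mm
V5: 70 × 99 mm
→ matches V4.

V4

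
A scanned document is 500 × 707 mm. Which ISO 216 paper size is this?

B2 (500 × 707 mm)

Aspect ratio 707/500 ≈ 1.414 — close to the ISO √2 ≈ 1.414.
In the B-series (B0 = 1000 × 1414 mm): B2 = 500 × 707 mm.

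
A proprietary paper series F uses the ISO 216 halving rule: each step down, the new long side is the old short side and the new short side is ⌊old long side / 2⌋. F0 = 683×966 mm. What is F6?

F1 = 483 × 683 mm (from F0 by 1 halving).
F2: ⌊683/2⌋ × 483 = 341 × 483 mm
F3: ⌊483/2⌋ × 341 = 241 × 341 mm
F4: ⌊341/2⌋ × 241 = 170 × 241 mm
F5: ⌊241/2⌋ × 170 = 120 × 170 mm
F6: ⌊170/2⌋ × 120 = 85 × 120 mm

85 × 120 mm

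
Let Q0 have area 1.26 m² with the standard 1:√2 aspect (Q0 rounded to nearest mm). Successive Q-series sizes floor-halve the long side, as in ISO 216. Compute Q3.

Let Q0's short side be w mm. w · w√2 = 1.26 m² = 1,260,000 mm², so w ≈ 943.9 mm and w√2 ≈ 1334.9 mm → Q0 = 944 × 1335 mm.
Q1: ⌊1335/2⌋ × 944 = 667 × 944 mm
Q2: ⌊944/2⌋ × 667 = 472 × 667 mm
Q3: ⌊667/2⌋ × 472 = 333 × 472 mm

333 × 472 mm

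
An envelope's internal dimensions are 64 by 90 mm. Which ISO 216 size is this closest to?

Aspect ratio 90/64 ≈ 1.406 — close to the ISO √2 ≈ 1.414.
In the B-series (B0 = 1000 × 1414 mm): B8 = 62 × 88 mm.
Off by 4 mm total — nearest standard size.

B8 (62 × 88 mm)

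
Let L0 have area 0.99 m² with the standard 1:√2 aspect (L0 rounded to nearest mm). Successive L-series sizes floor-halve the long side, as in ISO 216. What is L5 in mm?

Let L0's short side be w mm. w · w√2 = 0.99 m² = 990,000 mm², so w ≈ 836.7 mm and w√2 ≈ 1183.2 mm → L0 = 837 × 1183 mm.
L1: ⌊1183/2⌋ × 837 = 591 × 837 mm
L2: ⌊837/2⌋ × 591 = 418 × 591 mm
L3: ⌊591/2⌋ × 418 = 295 × 418 mm
L4: ⌊418/2⌋ × 295 = 209 × 295 mm
L5: ⌊295/2⌋ × 209 = 147 × 209 mm

147 × 209 mm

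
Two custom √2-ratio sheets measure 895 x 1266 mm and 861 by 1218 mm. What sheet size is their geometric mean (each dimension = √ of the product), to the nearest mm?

Short side: √(895 · 861) = √770595 ≈ 877.8 → 878 mm
Long side: √(1266 · 1218) = √1541988 ≈ 1241.8 → 1242 mm

878 × 1242 mm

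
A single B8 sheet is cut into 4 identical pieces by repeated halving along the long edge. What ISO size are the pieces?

4 = 2^2, so 2 halving steps.
B8 → B9 → … → B10 after 2 steps.

B10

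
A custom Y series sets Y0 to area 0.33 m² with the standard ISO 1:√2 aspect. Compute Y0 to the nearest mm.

Let the short side be w mm. Then w · w√2 = 0.33 m² = 330,000 mm².
w² = 330,000/√2, so w ≈ 483.1 mm; long side = w√2 ≈ 683.1 mm.

483 × 683 mm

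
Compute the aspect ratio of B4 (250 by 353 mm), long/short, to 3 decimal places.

353 / 250 = 1.412
ISO 216 targets √2 ≈ 1.414; the -0.002 deviation is from mm rounding.

1.412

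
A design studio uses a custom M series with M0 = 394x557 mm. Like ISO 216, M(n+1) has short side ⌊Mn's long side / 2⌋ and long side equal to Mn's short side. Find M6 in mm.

49 × 69 mm

M1: ⌊557/2⌋ × 394 = 278 × 394 mm
M2: ⌊394/2⌋ × 278 = 197 × 278 mm
M3: ⌊278/2⌋ × 197 = 139 × 197 mm
M4: ⌊197/2⌋ × 139 = 98 × 139 mm
M5: ⌊139/2⌋ × 98 = 69 × 98 mm
M6: ⌊98/2⌋ × 69 = 49 × 69 mm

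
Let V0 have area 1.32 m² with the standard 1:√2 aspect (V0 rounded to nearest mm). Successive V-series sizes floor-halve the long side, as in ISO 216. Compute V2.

483 × 683 mm

Let V0's short side be w mm. w · w√2 = 1.32 m² = 1,320,000 mm², so w ≈ 966.1 mm and w√2 ≈ 1366.3 mm → V0 = 966 × 1366 mm.
V1: ⌊1366/2⌋ × 966 = 683 × 966 mm
V2: ⌊966/2⌋ × 683 = 483 × 683 mm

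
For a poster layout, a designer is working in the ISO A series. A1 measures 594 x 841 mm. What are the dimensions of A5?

148 × 210 mm

A2: ⌊841/2⌋ × 594 = 420 × 594 mm
A3: ⌊594/2⌋ × 420 = 297 × 420 mm
A4: ⌊420/2⌋ × 297 = 210 × 297 mm
A5: ⌊297/2⌋ × 210 = 148 × 210 mm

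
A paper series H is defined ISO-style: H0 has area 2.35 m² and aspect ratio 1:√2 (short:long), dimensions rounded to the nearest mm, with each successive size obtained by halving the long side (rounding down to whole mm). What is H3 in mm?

455 × 644 mm

Let H0's short side be w mm. w · w√2 = 2.35 m² = 2,350,000 mm², so w ≈ 1289.1 mm and w√2 ≈ 1823.0 mm → H0 = 1289 × 1823 mm.
H1: ⌊1823/2⌋ × 1289 = 911 × 1289 mm
H2: ⌊1289/2⌋ × 911 = 644 × 911 mm
H3: ⌊911/2⌋ × 644 = 455 × 644 mm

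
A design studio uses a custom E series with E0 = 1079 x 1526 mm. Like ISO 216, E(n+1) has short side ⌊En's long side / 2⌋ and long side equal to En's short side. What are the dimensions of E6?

E1: ⌊1526/2⌋ × 1079 = 763 × 1079 mm
E2: ⌊1079/2⌋ × 763 = 539 × 763 mm
E3: ⌊763/2⌋ × 539 = 381 × 539 mm
E4: ⌊539/2⌋ × 381 = 269 × 381 mm
E5: ⌊381/2⌋ × 269 = 190 × 269 mm
E6: ⌊269/2⌋ × 190 = 134 × 190 mm

134 × 190 mm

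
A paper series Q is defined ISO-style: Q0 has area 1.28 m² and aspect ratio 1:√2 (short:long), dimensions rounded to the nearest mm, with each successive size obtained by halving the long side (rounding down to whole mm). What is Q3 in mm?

336 × 475 mm

Let Q0's short side be w mm. w · w√2 = 1.28 m² = 1,280,000 mm², so w ≈ 951.4 mm and w√2 ≈ 1345.4 mm → Q0 = 951 × 1345 mm.
Q1: ⌊1345/2⌋ × 951 = 672 × 951 mm
Q2: ⌊951/2⌋ × 672 = 475 × 672 mm
Q3: ⌊672/2⌋ × 475 = 336 × 475 mm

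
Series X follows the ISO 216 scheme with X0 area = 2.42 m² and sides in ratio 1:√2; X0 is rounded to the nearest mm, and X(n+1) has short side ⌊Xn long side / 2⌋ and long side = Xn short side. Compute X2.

654 × 925 mm

Let X0's short side be w mm. w · w√2 = 2.42 m² = 2,420,000 mm², so w ≈ 1308.1 mm and w√2 ≈ 1850.0 mm → X0 = 1308 × 1850 mm.
X1: ⌊1850/2⌋ × 1308 = 925 × 1308 mm
X2: ⌊1308/2⌋ × 925 = 654 × 925 mm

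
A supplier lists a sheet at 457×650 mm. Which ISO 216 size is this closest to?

Aspect ratio 650/457 ≈ 1.422 — close to the ISO √2 ≈ 1.414.
In the C-series (envelope sizes, between A and B): C2 = 458 × 648 mm.
Off by 3 mm total — nearest standard size.

C2 (458 × 648 mm)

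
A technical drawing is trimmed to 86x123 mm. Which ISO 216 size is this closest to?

B7 (88 × 125 mm)

Aspect ratio 123/86 ≈ 1.430 (ISO target is √2 ≈ 1.414).
In the B-series (B0 = 1000 × 1414 mm): B7 = 88 × 125 mm.
Off by 4 mm total — nearest standard size.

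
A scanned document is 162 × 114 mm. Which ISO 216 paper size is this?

Aspect ratio 162/114 ≈ 1.421 — close to the ISO √2 ≈ 1.414.
In the C-series (envelope sizes, between A and B): C6 = 114 × 162 mm.

C6 (114 × 162 mm)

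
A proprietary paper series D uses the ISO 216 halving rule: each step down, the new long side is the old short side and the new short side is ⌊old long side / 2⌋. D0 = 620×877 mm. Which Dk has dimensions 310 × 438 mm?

D0: 620 × 877 mm
D1: 438 × 620 mm
D2: 310 × 438 mm
D3: 219 × 310 mm
→ matches D2.

D2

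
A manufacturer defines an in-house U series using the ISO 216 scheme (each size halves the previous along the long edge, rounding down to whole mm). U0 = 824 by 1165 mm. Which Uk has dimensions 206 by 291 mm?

U0: 824 × 1165 mm
U1: 582 × 824 mm
U2: 412 × 582 mm
U3: 291 × 412 mm
U4: 206 × 291 mm
U5: 145 × 206 mm
→ matches U4.

U4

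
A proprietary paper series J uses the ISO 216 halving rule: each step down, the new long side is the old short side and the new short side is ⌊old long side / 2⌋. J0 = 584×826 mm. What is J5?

103 × 146 mm

J1 = 413 × 584 mm (from J0 by 1 halving).
J2: ⌊584/2⌋ × 413 = 292 × 413 mm
J3: ⌊413/2⌋ × 292 = 206 × 292 mm
J4: ⌊292/2⌋ × 206 = 146 × 206 mm
J5: ⌊206/2⌋ × 146 = 103 × 146 mm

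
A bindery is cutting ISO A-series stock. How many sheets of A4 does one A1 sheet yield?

8

Each ISO step halves the sheet: 1 × A1 → 2 × A2 → 4 × A3 → 8 × A4
From A1 to A4 is 3 halving steps: 2^3 = 8.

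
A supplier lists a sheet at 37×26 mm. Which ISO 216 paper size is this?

A10 (26 × 37 mm)

Aspect ratio 37/26 ≈ 1.423 — close to the ISO √2 ≈ 1.414.
In the A-series (A0 area = 1 m²): A10 = 26 × 37 mm.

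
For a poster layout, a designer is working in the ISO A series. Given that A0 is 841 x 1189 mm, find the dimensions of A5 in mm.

148 × 210 mm

A1: ⌊1189/2⌋ × 841 = 594 × 841 mm
A2: ⌊841/2⌋ × 594 = 420 × 594 mm
A3: ⌊594/2⌋ × 420 = 297 × 420 mm
A4: ⌊420/2⌋ × 297 = 210 × 297 mm
A5: ⌊297/2⌋ × 210 = 148 × 210 mm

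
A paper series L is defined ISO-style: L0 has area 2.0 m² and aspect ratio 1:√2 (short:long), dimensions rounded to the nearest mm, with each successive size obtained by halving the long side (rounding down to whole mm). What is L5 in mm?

210 × 297 mm

Let L0's short side be w mm. w · w√2 = 2.0 m² = 2,000,000 mm², so w ≈ 1189.2 mm and w√2 ≈ 1681.8 mm → L0 = 1189 × 1682 mm.
L1: ⌊1682/2⌋ × 1189 = 841 × 1189 mm
L2: ⌊1189/2⌋ × 841 = 594 × 841 mm
L3: ⌊841/2⌋ × 594 = 420 × 594 mm
L4: ⌊594/2⌋ × 420 = 297 × 420 mm
L5: ⌊420/2⌋ × 297 = 210 × 297 mm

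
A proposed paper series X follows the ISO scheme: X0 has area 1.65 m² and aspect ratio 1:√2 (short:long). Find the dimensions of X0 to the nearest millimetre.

Let the short side be w mm. Then w · w√2 = 1.65 m² = 1,650,000 mm².
w² = 1,650,000/√2, so w ≈ 1080.2 mm; long side = w√2 ≈ 1527.6 mm.

1080 × 1528 mm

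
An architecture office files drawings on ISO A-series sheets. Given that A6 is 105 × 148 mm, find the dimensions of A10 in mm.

26 × 37 mm

A7: ⌊148/2⌋ × 105 = 74 × 105 mm
A8: ⌊105/2⌋ × 74 = 52 × 74 mm
A9: ⌊74/2⌋ × 52 = 37 × 52 mm
A10: ⌊52/2⌋ × 37 = 26 × 37 mm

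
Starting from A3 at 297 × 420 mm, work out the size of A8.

52 × 74 mm

A4: ⌊420/2⌋ × 297 = 210 × 297 mm
A5: ⌊297/2⌋ × 210 = 148 × 210 mm
A6: ⌊210/2⌋ × 148 = 105 × 148 mm
A7: ⌊148/2⌋ × 105 = 74 × 105 mm
A8: ⌊105/2⌋ × 74 = 52 × 74 mm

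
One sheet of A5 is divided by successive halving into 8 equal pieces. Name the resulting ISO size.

A8

8 = 2^3, so 3 halving steps.
A5 → A6 → … → A8 after 3 steps.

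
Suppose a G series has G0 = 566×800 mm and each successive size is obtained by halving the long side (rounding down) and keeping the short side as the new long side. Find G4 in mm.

G1 = 400 × 566 mm (from G0 by 1 halving).
G2: ⌊566/2⌋ × 400 = 283 × 400 mm
G3: ⌊400/2⌋ × 283 = 200 × 283 mm
G4: ⌊283/2⌋ × 200 = 141 × 200 mm

141 × 200 mm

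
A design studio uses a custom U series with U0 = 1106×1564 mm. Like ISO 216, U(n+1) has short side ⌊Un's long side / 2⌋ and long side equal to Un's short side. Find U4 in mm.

276 × 391 mm

U1: ⌊1564/2⌋ × 1106 = 782 × 1106 mm
U2: ⌊1106/2⌋ × 782 = 553 × 782 mm
U3: ⌊782/2⌋ × 553 = 391 × 553 mm
U4: ⌊553/2⌋ × 391 = 276 × 391 mm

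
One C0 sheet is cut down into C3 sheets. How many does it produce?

8

C0 = 917 × 1297 mm; C3 = 324 × 458 mm.
Each halving step doubles the count; 3 steps from C0 to C3.
2^3 = 8.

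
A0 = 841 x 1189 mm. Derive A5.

A1: ⌊1189/2⌋ × 841 = 594 × 841 mm
A2: ⌊841/2⌋ × 594 = 420 × 594 mm
A3: ⌊594/2⌋ × 420 = 297 × 420 mm
A4: ⌊420/2⌋ × 297 = 210 × 297 mm
A5: ⌊297/2⌋ × 210 = 148 × 210 mm

148 × 210 mm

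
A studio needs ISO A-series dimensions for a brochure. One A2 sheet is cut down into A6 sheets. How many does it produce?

Each ISO step halves the sheet: 1 × A2 → 2 × A3 → 4 × A4 → 8 × A5 → …
From A2 to A6 is 4 halving steps: 2^4 = 16.

16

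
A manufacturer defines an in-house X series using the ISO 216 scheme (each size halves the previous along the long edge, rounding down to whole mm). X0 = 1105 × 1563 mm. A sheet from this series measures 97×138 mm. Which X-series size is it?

X7

X0: 1105 × 1563 mm
X1: 781 × 1105 mm
X2: 552 × 781 mm
X3: 390 × 552 mm
X4: 276 × 390 mm
X5: 195 × 276 mm
X6: 138 × 195 mm
X7: 97 × 138 mm
X8: 69 × 97 mm
→ matches X7.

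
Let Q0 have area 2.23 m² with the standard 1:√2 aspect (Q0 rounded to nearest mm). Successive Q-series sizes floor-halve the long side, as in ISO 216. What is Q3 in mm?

444 × 628 mm

Let Q0's short side be w mm. w · w√2 = 2.23 m² = 2,230,000 mm², so w ≈ 1255.7 mm and w√2 ≈ 1775.9 mm → Q0 = 1256 × 1776 mm.
Q1: ⌊1776/2⌋ × 1256 = 888 × 1256 mm
Q2: ⌊1256/2⌋ × 888 = 628 × 888 mm
Q3: ⌊888/2⌋ × 628 = 444 × 628 mm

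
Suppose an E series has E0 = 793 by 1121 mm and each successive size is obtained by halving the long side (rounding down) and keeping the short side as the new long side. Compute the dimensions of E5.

140 × 198 mm

E1: ⌊1121/2⌋ × 793 = 560 × 793 mm
E2: ⌊793/2⌋ × 560 = 396 × 560 mm
E3: ⌊560/2⌋ × 396 = 280 × 396 mm
E4: ⌊396/2⌋ × 280 = 198 × 280 mm
E5: ⌊280/2⌋ × 198 = 140 × 198 mm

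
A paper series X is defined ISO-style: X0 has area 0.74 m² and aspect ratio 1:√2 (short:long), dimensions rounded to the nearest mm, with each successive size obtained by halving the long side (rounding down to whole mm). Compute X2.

361 × 511 mm

Let X0's short side be w mm. w · w√2 = 0.74 m² = 740,000 mm², so w ≈ 723.4 mm and w√2 ≈ 1023.0 mm → X0 = 723 × 1023 mm.
X1: ⌊1023/2⌋ × 723 = 511 × 723 mm
X2: ⌊723/2⌋ × 511 = 361 × 511 mm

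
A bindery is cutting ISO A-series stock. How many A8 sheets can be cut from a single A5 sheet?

Each ISO step halves the sheet: 1 × A5 → 2 × A6 → 4 × A7 → 8 × A8
From A5 to A8 is 3 halving steps: 2^3 = 8.

8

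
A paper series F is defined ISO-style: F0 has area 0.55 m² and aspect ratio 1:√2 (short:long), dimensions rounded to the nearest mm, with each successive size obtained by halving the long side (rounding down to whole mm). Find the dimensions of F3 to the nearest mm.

Let F0's short side be w mm. w · w√2 = 0.55 m² = 550,000 mm², so w ≈ 623.6 mm and w√2 ≈ 881.9 mm → F0 = 624 × 882 mm.
F1: ⌊882/2⌋ × 624 = 441 × 624 mm
F2: ⌊624/2⌋ × 441 = 312 × 441 mm
F3: ⌊441/2⌋ × 312 = 220 × 312 mm

220 × 312 mm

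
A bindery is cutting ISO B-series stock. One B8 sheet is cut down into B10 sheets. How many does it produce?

4

Each ISO step halves the sheet: 1 × B8 → 2 × B9 → 4 × B10
From B8 to B10 is 2 halving steps: 2^2 = 4.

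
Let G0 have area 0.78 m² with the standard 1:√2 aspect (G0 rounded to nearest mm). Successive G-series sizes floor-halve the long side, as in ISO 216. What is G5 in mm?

131 × 185 mm

Let G0's short side be w mm. w · w√2 = 0.78 m² = 780,000 mm², so w ≈ 742.7 mm and w√2 ≈ 1050.3 mm → G0 = 743 × 1050 mm.
G1: ⌊1050/2⌋ × 743 = 525 × 743 mm
G2: ⌊743/2⌋ × 525 = 371 × 525 mm
G3: ⌊525/2⌋ × 371 = 262 × 371 mm
G4: ⌊371/2⌋ × 262 = 185 × 262 mm
G5: ⌊262/2⌋ × 185 = 131 × 185 mm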